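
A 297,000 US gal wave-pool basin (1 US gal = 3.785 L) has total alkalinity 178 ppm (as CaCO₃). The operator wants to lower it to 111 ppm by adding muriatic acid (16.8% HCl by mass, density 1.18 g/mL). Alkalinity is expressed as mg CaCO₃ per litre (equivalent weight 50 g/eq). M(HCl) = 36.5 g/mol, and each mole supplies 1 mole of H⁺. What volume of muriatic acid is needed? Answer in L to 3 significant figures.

277 L

Volume: 297,000 US gal × 3.785 L/gal = 1,124,145 L.
Alkalinity to neutralize: (178 − 111) = 67 mg/L as CaCO₃ × 1,124,145 L = 75,320 g as CaCO₃.
Equivalents of H⁺ required: 75,320 ÷ 50 g/eq = 1506 eq = 1506 mol HCl.
Mass of HCl: 1506 × 36.5 = 54,980 g.
Mass of 16.8% solution: 54,980 / 0.168 = 327,300 g.
Volume: 327,300 g ÷ 1.18 g/mL = 277,400 mL.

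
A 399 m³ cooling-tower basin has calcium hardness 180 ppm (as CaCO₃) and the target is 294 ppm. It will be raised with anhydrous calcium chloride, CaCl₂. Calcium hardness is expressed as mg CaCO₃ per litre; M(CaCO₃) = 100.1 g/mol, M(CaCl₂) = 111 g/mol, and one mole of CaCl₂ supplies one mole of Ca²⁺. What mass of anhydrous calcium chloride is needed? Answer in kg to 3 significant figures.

Volume: 399 m³ = 399,000 L.
Hardness to add: (294 − 180) = 114 mg/L as CaCO₃ × 399,000 L = 45,490 g as CaCO₃.
Moles of Ca²⁺ (1 mol Ca²⁺ ≡ 1 mol CaCO₃): 45,490 / 100.1 g/mol = 454.4 mol.
Mass of CaCl₂: 454.4 × 111 = 50,440 g.

50.4 kg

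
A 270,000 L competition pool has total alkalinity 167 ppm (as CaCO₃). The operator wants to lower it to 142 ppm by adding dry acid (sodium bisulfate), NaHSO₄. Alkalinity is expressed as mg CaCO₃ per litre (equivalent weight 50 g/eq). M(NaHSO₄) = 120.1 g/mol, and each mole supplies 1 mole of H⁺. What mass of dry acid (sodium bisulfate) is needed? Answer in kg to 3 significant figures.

16.2 kg

Alkalinity to neutralize: (167 − 142) = 25 mg/L as CaCO₃ × 270,000 L = 6750 g as CaCO₃.
Equivalents of H⁺ required: 6750 ÷ 50 g/eq = 135 eq = 135 mol NaHSO₄.
Mass of NaHSO₄: 135 × 120.1 = 16,210 g.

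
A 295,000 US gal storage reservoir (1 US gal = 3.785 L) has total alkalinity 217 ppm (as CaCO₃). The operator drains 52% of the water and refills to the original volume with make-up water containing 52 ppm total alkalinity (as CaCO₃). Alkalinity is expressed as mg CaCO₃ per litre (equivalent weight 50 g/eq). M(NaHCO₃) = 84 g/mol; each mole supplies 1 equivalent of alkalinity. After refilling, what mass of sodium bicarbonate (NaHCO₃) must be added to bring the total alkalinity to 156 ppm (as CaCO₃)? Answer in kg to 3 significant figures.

46.5 kg

Volume: 295,000 US gal × 3.785 L/gal = 1,116,575 L.
After draining 52% and refilling: 217 × 0.48 + 52 × 0.52 = 131.2 ppm.
Deficit to target: 156 − 131.2 = 24.8 mg/L.
As CaCO₃: 24.8 mg/L × 1,116,575 L = 27,690 g; ÷ 50 g/eq ÷ 1 = 553.8 mol NaHCO₃.
Mass: 553.8 × 84 = 46,520 g.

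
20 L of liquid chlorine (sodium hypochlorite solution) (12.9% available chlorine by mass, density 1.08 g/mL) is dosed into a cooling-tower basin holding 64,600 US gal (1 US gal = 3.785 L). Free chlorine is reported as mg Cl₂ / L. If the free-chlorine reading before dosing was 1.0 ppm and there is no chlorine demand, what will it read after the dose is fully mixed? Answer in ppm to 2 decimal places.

12.40 ppm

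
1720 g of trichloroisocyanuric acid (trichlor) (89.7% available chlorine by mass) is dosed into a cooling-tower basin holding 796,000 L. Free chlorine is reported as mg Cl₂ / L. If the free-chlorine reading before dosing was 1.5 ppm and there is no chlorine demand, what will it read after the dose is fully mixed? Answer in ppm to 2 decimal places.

3.44 ppm

Available chlorine delivered: 1720 g × 0.897 = 1543 g as Cl₂.
Concentration rise: 1543 g / 796,000 L = 1.938 mg/L = 1.94 ppm.
Final FC: 1.5 + 1.94 = 3.44 ppm.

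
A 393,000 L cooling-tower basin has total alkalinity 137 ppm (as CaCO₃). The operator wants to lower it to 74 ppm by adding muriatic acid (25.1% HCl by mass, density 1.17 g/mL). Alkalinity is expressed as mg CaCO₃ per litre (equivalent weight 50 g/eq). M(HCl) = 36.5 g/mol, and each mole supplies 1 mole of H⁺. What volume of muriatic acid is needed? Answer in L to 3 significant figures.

61.5 L

Alkalinity to neutralize: (137 − 74) = 63 mg/L as CaCO₃ × 393,000 L = 24,760 g as CaCO₃.
Equivalents of H⁺ required: 24,760 ÷ 50 g/eq = 495.2 eq = 495.2 mol HCl.
Mass of HCl: 495.2 × 36.5 = 18,070 g.
Mass of 25.1% solution: 18,070 / 0.251 = 72,010 g.
Volume: 72,010 g ÷ 1.17 g/mL = 61,550 mL.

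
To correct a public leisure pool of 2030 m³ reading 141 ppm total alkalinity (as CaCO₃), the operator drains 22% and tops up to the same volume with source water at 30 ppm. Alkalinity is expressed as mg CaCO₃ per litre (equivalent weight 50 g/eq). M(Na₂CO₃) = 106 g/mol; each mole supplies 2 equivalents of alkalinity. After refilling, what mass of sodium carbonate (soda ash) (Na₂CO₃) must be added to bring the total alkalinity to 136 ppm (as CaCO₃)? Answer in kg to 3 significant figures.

41.8 kg

Volume: 2030 m³ = 2,030,000 L.
After draining 22% and refilling: 141 × 0.78 + 30 × 0.22 = 116.58 ppm.
Deficit to target: 136 − 116.58 = 19.42 mg/L.
As CaCO₃: 19.42 mg/L × 2,030,000 L = 39,420 g; ÷ 50 g/eq ÷ 2 = 394.2 mol Na₂CO₃.
Mass: 394.2 × 106 = 41,790 g.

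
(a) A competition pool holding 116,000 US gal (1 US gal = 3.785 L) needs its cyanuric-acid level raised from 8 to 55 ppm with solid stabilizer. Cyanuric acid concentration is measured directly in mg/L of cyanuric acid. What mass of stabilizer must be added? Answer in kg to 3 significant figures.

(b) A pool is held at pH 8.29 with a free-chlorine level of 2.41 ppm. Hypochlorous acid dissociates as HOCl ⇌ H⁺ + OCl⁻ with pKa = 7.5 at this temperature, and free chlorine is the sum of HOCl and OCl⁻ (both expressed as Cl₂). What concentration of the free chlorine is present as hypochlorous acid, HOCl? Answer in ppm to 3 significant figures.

(a) 20.6 kg; (b) 0.336 ppm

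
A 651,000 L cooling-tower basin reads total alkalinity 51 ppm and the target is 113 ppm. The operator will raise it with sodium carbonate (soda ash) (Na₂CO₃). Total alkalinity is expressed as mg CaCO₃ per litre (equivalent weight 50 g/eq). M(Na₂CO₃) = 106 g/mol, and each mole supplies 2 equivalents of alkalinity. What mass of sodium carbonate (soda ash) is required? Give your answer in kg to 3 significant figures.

42.8 kg

Alkalinity to add: (113 − 51) = 62 mg/L as CaCO₃ × 651,000 L = 40,360 g as CaCO₃.
Equivalents: 40,360 g ÷ 50 g/eq = 807.2 eq.
Each mole of Na₂CO₃ supplies 2 eq, so 807.2 / 2 = 403.6 mol.
Mass: 403.6 mol × 106 g/mol = 42,780 g.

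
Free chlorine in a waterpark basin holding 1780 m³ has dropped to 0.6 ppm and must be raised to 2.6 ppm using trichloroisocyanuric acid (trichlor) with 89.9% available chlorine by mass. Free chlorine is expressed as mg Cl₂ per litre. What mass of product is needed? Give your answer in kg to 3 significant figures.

3.96 kg

Volume: 1780 m³ = 1,780,000 L.
Chlorine deficit: 2.6 − 0.6 = 2 ppm = 2 mg/L as Cl₂.
Cl₂ equivalent needed: 2 mg/L × 1,780,000 L = 3,560,000 mg = 3560 g.
Product at 89.9% available chlorine: 3560 / 0.899 = 3960 g.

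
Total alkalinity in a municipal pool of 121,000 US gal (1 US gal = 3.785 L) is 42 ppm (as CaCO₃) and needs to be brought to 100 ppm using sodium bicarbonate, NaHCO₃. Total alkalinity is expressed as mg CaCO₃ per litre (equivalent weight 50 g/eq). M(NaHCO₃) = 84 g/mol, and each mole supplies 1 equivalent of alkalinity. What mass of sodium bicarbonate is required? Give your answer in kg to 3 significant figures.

44.6 kg

Volume: 121,000 US gal × 3.785 L/gal = 457,985 L.
Alkalinity to add: (100 − 42) = 58 mg/L as CaCO₃ × 457,985 L = 26,560 g as CaCO₃.
Equivalents: 26,560 g ÷ 50 g/eq = 531.3 eq.
NaHCO₃ supplies 1 eq per mole → 531.3 mol.
Mass: 531.3 mol × 84 g/mol = 44,630 g.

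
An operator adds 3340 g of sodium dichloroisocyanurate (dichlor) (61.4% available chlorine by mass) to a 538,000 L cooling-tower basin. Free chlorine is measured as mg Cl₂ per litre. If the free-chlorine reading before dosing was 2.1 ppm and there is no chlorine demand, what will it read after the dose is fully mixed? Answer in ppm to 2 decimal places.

Available chlorine delivered: 3340 g × 0.614 = 2051 g as Cl₂.
Concentration rise: 2051 g / 538,000 L = 3.812 mg/L = 3.81 ppm.
Final FC: 2.1 + 3.81 = 5.91 ppm.

5.91 ppm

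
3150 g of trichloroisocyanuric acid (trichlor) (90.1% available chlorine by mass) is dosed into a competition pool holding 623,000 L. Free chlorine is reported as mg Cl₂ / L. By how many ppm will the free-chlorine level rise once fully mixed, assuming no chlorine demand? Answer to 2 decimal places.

4.56 ppm

Available chlorine delivered: 3150 g × 0.901 = 2838 g as Cl₂.
Concentration rise: 2838 g / 623,000 L = 4.556 mg/L = 4.56 ppm.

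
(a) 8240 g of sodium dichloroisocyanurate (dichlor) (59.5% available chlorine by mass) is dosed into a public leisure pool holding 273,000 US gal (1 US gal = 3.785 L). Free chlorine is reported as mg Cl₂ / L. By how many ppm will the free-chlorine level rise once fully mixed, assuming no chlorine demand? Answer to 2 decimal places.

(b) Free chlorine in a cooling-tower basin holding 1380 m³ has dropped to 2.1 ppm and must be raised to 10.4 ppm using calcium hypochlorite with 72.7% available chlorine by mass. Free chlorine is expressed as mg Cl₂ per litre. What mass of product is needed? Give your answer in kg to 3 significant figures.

(a) 4.74 ppm; (b) 15.8 kg

(a) Volume: 273,000 US gal × 3.785 L/gal = 1,033,305 L.
(a) Available chlorine delivered: 8240 g × 0.595 = 4903 g as Cl₂.
(a) Concentration rise: 4903 g / 1,033,305 L = 4.745 mg/L = 4.74 ppm.

(b) Volume: 1380 m³ = 1,380,000 L.
(b) Chlorine deficit: 10.4 − 2.1 = 8.3 ppm = 8.3 mg/L as Cl₂.
(b) Cl₂ equivalent needed: 8.3 mg/L × 1,380,000 L = 11,450,000 mg = 11,450 g.
(b) Product at 72.7% available chlorine: 11,450 / 0.727 = 15,760 g.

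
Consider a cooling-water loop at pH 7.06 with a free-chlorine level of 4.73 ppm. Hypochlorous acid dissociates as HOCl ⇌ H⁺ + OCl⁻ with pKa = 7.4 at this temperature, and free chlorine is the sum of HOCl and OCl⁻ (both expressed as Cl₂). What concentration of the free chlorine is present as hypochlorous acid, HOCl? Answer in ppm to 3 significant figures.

3.25 ppm

[OCl⁻]/[HOCl] = 10^(pH − pKa) = 10^(7.06 − 7.4) = 10^-0.34 = 0.4571.
Fraction as HOCl = 1 / (1 + 0.4571) = 0.6863.
HOCl = 0.6863 × 4.73 ppm = 3.246 ppm.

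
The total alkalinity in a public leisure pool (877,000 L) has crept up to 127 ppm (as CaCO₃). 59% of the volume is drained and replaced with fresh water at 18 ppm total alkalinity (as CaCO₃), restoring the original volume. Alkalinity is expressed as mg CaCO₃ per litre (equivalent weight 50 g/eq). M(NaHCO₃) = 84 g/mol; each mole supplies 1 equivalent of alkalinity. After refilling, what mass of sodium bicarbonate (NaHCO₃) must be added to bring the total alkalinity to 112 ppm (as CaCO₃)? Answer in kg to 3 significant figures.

After draining 59% and refilling: 127 × 0.41 + 18 × 0.59 = 62.69 ppm.
Deficit to target: 112 − 62.69 = 49.31 mg/L.
As CaCO₃: 49.31 mg/L × 877,000 L = 43,240 g; ÷ 50 g/eq ÷ 1 = 864.9 mol NaHCO₃.
Mass: 864.9 × 84 = 72,650 g.

72.7 kg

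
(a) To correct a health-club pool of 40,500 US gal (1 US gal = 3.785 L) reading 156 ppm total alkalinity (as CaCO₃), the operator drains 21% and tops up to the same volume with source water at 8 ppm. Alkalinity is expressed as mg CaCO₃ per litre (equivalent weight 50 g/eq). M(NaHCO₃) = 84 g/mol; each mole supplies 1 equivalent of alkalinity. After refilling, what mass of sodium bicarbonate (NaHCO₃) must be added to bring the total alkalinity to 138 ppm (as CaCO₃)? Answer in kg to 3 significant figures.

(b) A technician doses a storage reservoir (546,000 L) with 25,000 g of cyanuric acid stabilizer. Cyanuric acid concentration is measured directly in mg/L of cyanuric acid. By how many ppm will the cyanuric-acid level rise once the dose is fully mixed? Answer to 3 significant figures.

(a) Volume: 40,500 US gal × 3.785 L/gal = 153,292 L.
(a) After draining 21% and refilling: 156 × 0.79 + 8 × 0.21 = 124.92 ppm.
(a) Deficit to target: 138 − 124.92 = 13.08 mg/L.
(a) As CaCO₃: 13.08 mg/L × 153,292 L = 2005 g; ÷ 50 g/eq ÷ 1 = 40.1 mol NaHCO₃.
(a) Mass: 40.1 × 84 = 3369 g.

(b) Rise: 25,000 g / 546,000 L × 1000 = 45.79 mg/L.

(a) 3.37 kg; (b) 45.8 ppm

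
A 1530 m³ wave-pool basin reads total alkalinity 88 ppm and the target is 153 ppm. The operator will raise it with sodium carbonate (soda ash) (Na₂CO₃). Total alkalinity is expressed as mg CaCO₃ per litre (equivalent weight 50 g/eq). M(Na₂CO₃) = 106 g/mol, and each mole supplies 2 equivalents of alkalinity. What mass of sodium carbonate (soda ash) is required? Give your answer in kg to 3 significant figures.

105 kg

Volume: 1530 m³ = 1,530,000 L.
Alkalinity to add: (153 − 88) = 65 mg/L as CaCO₃ × 1,530,000 L = 99,450 g as CaCO₃.
Equivalents: 99,450 g ÷ 50 g/eq = 1989 eq.
Each mole of Na₂CO₃ supplies 2 eq, so 1989 / 2 = 994.5 mol.
Mass: 994.5 mol × 106 g/mol = 105,400 g.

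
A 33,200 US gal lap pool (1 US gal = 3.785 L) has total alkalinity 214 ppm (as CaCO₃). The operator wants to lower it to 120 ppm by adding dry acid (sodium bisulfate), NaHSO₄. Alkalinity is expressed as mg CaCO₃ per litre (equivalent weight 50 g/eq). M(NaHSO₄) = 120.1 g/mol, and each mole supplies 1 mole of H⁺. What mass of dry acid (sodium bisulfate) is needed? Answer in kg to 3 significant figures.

28.4 kg

Volume: 33,200 US gal × 3.785 L/gal = 125,662 L.
Alkalinity to neutralize: (214 − 120) = 94 mg/L as CaCO₃ × 125,662 L = 11,810 g as CaCO₃.
Equivalents of H⁺ required: 11,810 ÷ 50 g/eq = 236.2 eq = 236.2 mol NaHSO₄.
Mass of NaHSO₄: 236.2 × 120.1 = 28,370 g.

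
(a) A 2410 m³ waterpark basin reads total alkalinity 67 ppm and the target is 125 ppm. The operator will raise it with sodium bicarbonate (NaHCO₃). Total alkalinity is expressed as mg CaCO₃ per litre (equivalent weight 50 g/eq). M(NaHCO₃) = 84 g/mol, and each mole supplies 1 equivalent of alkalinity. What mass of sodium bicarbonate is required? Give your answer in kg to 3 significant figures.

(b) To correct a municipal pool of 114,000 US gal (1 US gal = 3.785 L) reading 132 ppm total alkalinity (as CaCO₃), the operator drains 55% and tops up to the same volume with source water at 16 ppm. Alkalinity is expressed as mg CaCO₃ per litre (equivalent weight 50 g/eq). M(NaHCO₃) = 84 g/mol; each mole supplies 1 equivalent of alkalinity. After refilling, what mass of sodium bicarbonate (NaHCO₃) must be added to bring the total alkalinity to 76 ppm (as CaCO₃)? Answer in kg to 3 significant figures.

(a) 235 kg; (b) 5.65 kg

(a) Volume: 2410 m³ = 2,410,000 L.
(a) Alkalinity to add: (125 − 67) = 58 mg/L as CaCO₃ × 2,410,000 L = 139,800 g as CaCO₃.
(a) Equivalents: 139,800 g ÷ 50 g/eq = 2796 eq.
(a) NaHCO₃ supplies 1 eq per mole → 2796 mol.
(a) Mass: 2796 mol × 84 g/mol = 234,800 g.

(b) Volume: 114,000 US gal × 3.785 L/gal = 431,490 L.
(b) After draining 55% and refilling: 132 × 0.45 + 16 × 0.55 = 68.2 ppm.
(b) Deficit to target: 76 − 68.2 = 7.8 mg/L.
(b) As CaCO₃: 7.8 mg/L × 431,490 L = 3366 g; ÷ 50 g/eq ÷ 1 = 67.31 mol NaHCO₃.
(b) Mass: 67.31 × 84 = 5654 g.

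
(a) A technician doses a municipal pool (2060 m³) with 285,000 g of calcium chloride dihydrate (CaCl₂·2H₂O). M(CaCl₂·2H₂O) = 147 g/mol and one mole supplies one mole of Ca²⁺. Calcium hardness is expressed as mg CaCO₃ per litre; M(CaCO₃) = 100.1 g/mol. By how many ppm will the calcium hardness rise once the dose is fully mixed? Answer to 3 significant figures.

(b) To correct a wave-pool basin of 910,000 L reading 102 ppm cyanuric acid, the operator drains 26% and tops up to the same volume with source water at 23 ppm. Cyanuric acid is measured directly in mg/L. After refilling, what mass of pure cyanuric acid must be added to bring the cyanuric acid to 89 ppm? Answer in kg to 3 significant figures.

(a) 94.2 ppm; (b) 6.86 kg

(a) Volume: 2060 m³ = 2,060,000 L.
(a) Moles of Ca²⁺: 285,000 g ÷ 147 g/mol = 1939 mol.
(a) As CaCO₃: 1939 mol × 100.1 g/mol = 194,100 g.
(a) Rise: 194,100 g / 2,060,000 L × 1000 = 94.21 mg/L.

(b) After draining 26% and refilling: 102 × 0.74 + 23 × 0.26 = 81.46 ppm.
(b) Deficit to target: 89 − 81.46 = 7.54 mg/L.
(b) Mass: 7.54 mg/L × 910,000 L = 6861 g cyanuric acid.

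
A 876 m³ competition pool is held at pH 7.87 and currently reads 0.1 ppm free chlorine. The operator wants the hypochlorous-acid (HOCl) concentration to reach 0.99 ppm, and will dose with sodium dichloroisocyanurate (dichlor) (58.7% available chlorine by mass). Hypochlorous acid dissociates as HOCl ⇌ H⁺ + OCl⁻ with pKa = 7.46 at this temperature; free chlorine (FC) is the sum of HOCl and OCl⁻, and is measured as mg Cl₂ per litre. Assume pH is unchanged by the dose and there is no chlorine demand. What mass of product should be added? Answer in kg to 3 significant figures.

Volume: 876 m³ = 876,000 L.
[OCl⁻]/[HOCl] = 10^(pH − pKa) = 10^(7.87 − 7.46) = 2.57; fraction as HOCl = 1/(1 + 2.57) = 0.2801.
Free chlorine required for 0.99 ppm HOCl: 0.99 / 0.2801 = 3.535 ppm.
FC to add: 3.535 − 0.1 = 3.435 mg/L as Cl₂.
Cl₂ equivalent: 3.435 mg/L × 876,000 L = 3009 g.
Product at 58.7% available Cl: 3009 / 0.587 = 5126 g.

5.13 kg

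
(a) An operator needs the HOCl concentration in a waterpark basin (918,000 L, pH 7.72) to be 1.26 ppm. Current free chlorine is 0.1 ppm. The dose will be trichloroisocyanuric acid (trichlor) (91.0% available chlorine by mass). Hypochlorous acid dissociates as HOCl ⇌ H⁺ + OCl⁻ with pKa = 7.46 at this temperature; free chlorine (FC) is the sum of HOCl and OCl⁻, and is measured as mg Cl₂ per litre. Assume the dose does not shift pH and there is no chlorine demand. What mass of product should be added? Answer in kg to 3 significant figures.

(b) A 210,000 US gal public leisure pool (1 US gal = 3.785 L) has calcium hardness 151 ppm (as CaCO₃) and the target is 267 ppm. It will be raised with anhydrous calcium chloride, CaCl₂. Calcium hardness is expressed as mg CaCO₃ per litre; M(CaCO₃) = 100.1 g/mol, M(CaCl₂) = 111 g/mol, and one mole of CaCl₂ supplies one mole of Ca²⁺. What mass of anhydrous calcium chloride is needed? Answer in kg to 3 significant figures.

(a) [OCl⁻]/[HOCl] = 10^(pH − pKa) = 10^(7.72 − 7.46) = 1.82; fraction as HOCl = 1/(1 + 1.82) = 0.3546.
(a) Free chlorine required for 1.26 ppm HOCl: 1.26 / 0.3546 = 3.553 ppm.
(a) FC to add: 3.553 − 0.1 = 3.453 mg/L as Cl₂.
(a) Cl₂ equivalent: 3.453 mg/L × 918,000 L = 3170 g.
(a) Product at 91.0% available Cl: 3170 / 0.91 = 3483 g.

(b) Volume: 210,000 US gal × 3.785 L/gal = 794,850 L.
(b) Hardness to add: (267 − 151) = 116 mg/L as CaCO₃ × 794,850 L = 92,200 g as CaCO₃.
(b) Moles of Ca²⁺ (1 mol Ca²⁺ ≡ 1 mol CaCO₃): 92,200 / 100.1 g/mol = 921.1 mol.
(b) Mass of CaCl₂: 921.1 × 111 = 102,200 g.

(a) 3.48 kg; (b) 102 kg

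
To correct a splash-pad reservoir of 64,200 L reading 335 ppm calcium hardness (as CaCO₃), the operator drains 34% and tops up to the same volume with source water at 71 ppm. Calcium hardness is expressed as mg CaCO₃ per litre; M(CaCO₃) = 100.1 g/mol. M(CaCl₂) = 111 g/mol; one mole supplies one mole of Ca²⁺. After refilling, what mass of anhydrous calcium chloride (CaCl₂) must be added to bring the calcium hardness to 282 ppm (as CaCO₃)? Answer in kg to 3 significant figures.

After draining 34% and refilling: 335 × 0.66 + 71 × 0.34 = 245.24 ppm.
Deficit to target: 282 − 245.24 = 36.76 mg/L.
As CaCO₃: 36.76 mg/L × 64,200 L = 2360 g; ÷ 100.1 = 23.58 mol Ca²⁺.
Mass: 23.58 × 111 = 2617 g.

2.62 kg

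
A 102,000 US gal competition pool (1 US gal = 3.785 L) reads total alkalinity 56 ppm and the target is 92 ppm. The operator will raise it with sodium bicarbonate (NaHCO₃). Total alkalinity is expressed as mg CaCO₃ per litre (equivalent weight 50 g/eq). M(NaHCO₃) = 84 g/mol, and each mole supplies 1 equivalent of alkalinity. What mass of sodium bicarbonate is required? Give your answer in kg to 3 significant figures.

Volume: 102,000 US gal × 3.785 L/gal = 386,070 L.
Alkalinity to add: (92 − 56) = 36 mg/L as CaCO₃ × 386,070 L = 13,900 g as CaCO₃.
Equivalents: 13,900 g ÷ 50 g/eq = 278 eq.
NaHCO₃ supplies 1 eq per mole → 278 mol.
Mass: 278 mol × 84 g/mol = 23,350 g.

23.3 kg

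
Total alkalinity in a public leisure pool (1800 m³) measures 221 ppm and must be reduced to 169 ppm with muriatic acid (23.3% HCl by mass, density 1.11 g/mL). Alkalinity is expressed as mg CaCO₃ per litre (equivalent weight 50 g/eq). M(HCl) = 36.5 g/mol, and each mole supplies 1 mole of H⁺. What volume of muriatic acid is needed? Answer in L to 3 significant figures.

264 L

Volume: 1800 m³ = 1,800,000 L.
Alkalinity to neutralize: (221 − 169) = 52 mg/L as CaCO₃ × 1,800,000 L = 93,600 g as CaCO₃.
Equivalents of H⁺ required: 93,600 ÷ 50 g/eq = 1872 eq = 1872 mol HCl.
Mass of HCl: 1872 × 36.5 = 68,330 g.
Mass of 23.3% solution: 68,330 / 0.233 = 293,300 g.
Volume: 293,300 g ÷ 1.11 g/mL = 264,200 mL.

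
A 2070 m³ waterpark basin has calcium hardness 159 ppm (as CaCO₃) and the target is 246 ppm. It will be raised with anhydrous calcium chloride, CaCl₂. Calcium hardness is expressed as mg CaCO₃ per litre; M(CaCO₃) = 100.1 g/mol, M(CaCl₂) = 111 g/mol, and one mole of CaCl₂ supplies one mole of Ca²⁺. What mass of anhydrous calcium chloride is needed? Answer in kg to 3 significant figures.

Volume: 2070 m³ = 2,070,000 L.
Hardness to add: (246 − 159) = 87 mg/L as CaCO₃ × 2,070,000 L = 180,100 g as CaCO₃.
Moles of Ca²⁺ (1 mol Ca²⁺ ≡ 1 mol CaCO₃): 180,100 / 100.1 g/mol = 1799 mol.
Mass of CaCl₂: 1799 × 111 = 199,700 g.

200 kg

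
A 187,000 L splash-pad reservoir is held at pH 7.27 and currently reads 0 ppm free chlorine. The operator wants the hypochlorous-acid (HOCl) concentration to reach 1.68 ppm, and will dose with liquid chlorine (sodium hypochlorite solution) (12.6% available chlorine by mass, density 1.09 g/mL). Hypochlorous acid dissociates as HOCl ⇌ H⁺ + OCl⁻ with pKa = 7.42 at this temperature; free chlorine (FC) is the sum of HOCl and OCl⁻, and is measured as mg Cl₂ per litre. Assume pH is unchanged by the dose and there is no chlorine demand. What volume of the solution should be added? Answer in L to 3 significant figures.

[OCl⁻]/[HOCl] = 10^(pH − pKa) = 10^(7.27 − 7.42) = 0.7079; fraction as HOCl = 1/(1 + 0.7079) = 0.5855.
Free chlorine required for 1.68 ppm HOCl: 1.68 / 0.5855 = 2.869 ppm.
FC to add: 2.869 − 0 = 2.869 mg/L as Cl₂.
Cl₂ equivalent: 2.869 mg/L × 187,000 L = 536.6 g.
Product at 12.6% available Cl: 536.6 / 0.126 = 4258 g.
Volume: 4258 g ÷ 1.09 g/mL = 3907 mL.

3.91 L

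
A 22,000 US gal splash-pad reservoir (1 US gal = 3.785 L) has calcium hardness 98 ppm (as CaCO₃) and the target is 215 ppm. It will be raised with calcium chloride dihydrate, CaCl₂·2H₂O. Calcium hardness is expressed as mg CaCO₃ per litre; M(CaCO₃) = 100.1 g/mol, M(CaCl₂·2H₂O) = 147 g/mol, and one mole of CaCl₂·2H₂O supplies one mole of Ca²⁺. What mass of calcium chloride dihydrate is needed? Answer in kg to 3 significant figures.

Volume: 22,000 US gal × 3.785 L/gal = 83,270 L.
Hardness to add: (215 − 98) = 117 mg/L as CaCO₃ × 83,270 L = 9743 g as CaCO₃.
Moles of Ca²⁺ (1 mol Ca²⁺ ≡ 1 mol CaCO₃): 9743 / 100.1 g/mol = 97.33 mol.
Mass of CaCl₂·2H₂O: 97.33 × 147 = 14,310 g.

14.3 kg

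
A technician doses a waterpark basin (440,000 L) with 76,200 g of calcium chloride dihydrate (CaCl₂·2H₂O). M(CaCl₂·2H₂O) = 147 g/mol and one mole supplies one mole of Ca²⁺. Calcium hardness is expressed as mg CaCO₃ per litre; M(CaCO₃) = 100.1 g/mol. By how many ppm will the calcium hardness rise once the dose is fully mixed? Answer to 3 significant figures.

118 ppm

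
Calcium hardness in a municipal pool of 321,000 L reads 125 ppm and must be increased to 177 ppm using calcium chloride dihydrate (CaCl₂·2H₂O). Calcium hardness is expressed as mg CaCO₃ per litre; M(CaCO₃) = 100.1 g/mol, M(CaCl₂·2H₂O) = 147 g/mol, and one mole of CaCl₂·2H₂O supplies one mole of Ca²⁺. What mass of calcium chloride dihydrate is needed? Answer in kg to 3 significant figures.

Hardness to add: (177 − 125) = 52 mg/L as CaCO₃ × 321,000 L = 16,690 g as CaCO₃.
Moles of Ca²⁺ (1 mol Ca²⁺ ≡ 1 mol CaCO₃): 16,690 / 100.1 g/mol = 166.8 mol.
Mass of CaCl₂·2H₂O: 166.8 × 147 = 24,510 g.

24.5 kg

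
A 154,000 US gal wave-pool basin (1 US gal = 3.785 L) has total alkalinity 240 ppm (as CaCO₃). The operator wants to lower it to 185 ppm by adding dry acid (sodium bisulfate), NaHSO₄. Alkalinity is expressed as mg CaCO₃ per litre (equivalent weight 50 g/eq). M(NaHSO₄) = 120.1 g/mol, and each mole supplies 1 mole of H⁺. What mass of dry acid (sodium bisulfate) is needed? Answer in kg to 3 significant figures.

77.0 kg

Volume: 154,000 US gal × 3.785 L/gal = 582,890 L.
Alkalinity to neutralize: (240 − 185) = 55 mg/L as CaCO₃ × 582,890 L = 32,060 g as CaCO₃.
Equivalents of H⁺ required: 32,060 ÷ 50 g/eq = 641.2 eq = 641.2 mol NaHSO₄.
Mass of NaHSO₄: 641.2 × 120.1 = 77,010 g.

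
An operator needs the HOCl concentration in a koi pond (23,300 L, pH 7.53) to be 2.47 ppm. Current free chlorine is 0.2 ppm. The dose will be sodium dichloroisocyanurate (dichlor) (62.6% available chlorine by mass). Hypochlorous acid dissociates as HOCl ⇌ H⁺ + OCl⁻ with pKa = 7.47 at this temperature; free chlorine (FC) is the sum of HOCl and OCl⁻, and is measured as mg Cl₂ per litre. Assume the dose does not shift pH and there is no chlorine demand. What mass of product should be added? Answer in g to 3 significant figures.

190 g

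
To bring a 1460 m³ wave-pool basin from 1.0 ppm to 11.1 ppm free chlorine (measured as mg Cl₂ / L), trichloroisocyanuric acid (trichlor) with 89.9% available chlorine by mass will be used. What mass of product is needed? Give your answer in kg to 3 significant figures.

16.4 kg

Volume: 1460 m³ = 1,460,000 L.
Chlorine deficit: 11.1 − 1.0 = 10.1 ppm = 10.1 mg/L as Cl₂.
Cl₂ equivalent needed: 10.1 mg/L × 1,460,000 L = 14,750,000 mg = 14,750 g.
Product at 89.9% available chlorine: 14,750 / 0.899 = 16,400 g.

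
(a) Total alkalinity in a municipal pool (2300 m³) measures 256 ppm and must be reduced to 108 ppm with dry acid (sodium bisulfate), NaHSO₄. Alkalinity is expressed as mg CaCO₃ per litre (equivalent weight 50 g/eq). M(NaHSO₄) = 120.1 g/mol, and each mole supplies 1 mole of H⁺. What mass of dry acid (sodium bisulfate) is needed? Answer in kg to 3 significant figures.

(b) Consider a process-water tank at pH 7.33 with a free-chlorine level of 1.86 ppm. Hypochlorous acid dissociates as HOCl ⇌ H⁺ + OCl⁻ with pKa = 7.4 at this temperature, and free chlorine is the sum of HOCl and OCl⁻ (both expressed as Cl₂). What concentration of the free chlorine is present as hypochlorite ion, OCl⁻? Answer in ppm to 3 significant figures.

(a) Volume: 2300 m³ = 2,300,000 L.
(a) Alkalinity to neutralize: (256 − 108) = 148 mg/L as CaCO₃ × 2,300,000 L = 340,400 g as CaCO₃.
(a) Equivalents of H⁺ required: 340,400 ÷ 50 g/eq = 6808 eq = 6808 mol NaHSO₄.
(a) Mass of NaHSO₄: 6808 × 120.1 = 817,600 g.

(b) [OCl⁻]/[HOCl] = 10^(pH − pKa) = 10^(7.33 − 7.4) = 10^-0.07 = 0.8511.
(b) Fraction as HOCl = 1 / (1 + 0.8511) = 0.5402.
(b) OCl⁻ = (1 − 0.5402) × 1.86 ppm = 0.8552 ppm.

(a) 818 kg; (b) 0.855 ppm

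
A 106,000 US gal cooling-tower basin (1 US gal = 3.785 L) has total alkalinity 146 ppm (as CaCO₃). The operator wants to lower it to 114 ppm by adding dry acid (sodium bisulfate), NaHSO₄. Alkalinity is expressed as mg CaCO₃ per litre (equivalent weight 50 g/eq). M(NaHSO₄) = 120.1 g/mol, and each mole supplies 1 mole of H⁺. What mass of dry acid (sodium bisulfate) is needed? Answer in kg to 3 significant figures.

Volume: 106,000 US gal × 3.785 L/gal = 401,210 L.
Alkalinity to neutralize: (146 − 114) = 32 mg/L as CaCO₃ × 401,210 L = 12,840 g as CaCO₃.
Equivalents of H⁺ required: 12,840 ÷ 50 g/eq = 256.8 eq = 256.8 mol NaHSO₄.
Mass of NaHSO₄: 256.8 × 120.1 = 30,840 g.

30.8 kg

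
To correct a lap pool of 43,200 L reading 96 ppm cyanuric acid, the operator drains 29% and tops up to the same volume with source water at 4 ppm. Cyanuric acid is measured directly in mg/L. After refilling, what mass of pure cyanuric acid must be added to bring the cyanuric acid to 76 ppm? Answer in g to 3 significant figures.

After draining 29% and refilling: 96 × 0.71 + 4 × 0.29 = 69.32 ppm.
Deficit to target: 76 − 69.32 = 6.68 mg/L.
Mass: 6.68 mg/L × 43,200 L = 288.6 g cyanuric acid.

289 g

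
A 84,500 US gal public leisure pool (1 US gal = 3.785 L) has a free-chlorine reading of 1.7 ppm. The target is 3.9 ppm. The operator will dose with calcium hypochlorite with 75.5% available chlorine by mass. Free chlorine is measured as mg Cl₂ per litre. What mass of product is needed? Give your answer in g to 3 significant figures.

Volume: 84,500 US gal × 3.785 L/gal = 319,832 L.
Chlorine deficit: 3.9 − 1.7 = 2.2 ppm = 2.2 mg/L as Cl₂.
Cl₂ equivalent needed: 2.2 mg/L × 319,832 L = 703,600 mg = 703.6 g.
Product at 75.5% available chlorine: 703.6 / 0.755 = 932 g.

932 g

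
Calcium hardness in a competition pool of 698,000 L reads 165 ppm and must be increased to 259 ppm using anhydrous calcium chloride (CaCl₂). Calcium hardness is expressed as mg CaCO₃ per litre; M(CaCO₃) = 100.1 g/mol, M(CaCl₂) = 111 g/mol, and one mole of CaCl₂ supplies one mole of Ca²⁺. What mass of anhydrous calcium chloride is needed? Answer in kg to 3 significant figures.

72.8 kg

Hardness to add: (259 − 165) = 94 mg/L as CaCO₃ × 698,000 L = 65,610 g as CaCO₃.
Moles of Ca²⁺ (1 mol Ca²⁺ ≡ 1 mol CaCO₃): 65,610 / 100.1 g/mol = 655.5 mol.
Mass of CaCl₂: 655.5 × 111 = 72,760 g.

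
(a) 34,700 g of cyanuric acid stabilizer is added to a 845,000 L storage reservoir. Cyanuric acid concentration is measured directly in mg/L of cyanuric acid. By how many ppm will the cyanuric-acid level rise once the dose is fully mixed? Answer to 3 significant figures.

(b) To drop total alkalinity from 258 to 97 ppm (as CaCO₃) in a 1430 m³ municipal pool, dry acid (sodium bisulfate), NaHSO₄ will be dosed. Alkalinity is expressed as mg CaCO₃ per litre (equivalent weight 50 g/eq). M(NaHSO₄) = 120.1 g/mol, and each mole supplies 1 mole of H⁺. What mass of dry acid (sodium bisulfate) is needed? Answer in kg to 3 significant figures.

(a) 41.1 ppm; (b) 553 kg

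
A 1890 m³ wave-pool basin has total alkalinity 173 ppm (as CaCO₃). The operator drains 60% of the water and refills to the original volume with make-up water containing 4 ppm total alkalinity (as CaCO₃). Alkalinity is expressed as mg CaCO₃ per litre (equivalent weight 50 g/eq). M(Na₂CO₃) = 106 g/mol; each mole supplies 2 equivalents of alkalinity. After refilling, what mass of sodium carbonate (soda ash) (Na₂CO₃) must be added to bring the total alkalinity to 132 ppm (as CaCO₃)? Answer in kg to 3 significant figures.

121 kg

Volume: 1890 m³ = 1,890,000 L.
After draining 60% and refilling: 173 × 0.40 + 4 × 0.60 = 71.6 ppm.
Deficit to target: 132 − 71.6 = 60.4 mg/L.
As CaCO₃: 60.4 mg/L × 1,890,000 L = 114,200 g; ÷ 50 g/eq ÷ 2 = 1142 mol Na₂CO₃.
Mass: 1142 × 106 = 121,000 g.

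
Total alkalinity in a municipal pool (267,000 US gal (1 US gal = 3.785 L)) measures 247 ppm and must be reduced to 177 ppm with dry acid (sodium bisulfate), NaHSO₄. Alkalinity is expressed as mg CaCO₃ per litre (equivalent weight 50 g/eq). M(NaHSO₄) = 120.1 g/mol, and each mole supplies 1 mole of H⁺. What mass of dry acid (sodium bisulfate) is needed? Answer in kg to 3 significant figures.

170 kg

Volume: 267,000 US gal × 3.785 L/gal = 1,010,595 L.
Alkalinity to neutralize: (247 − 177) = 70 mg/L as CaCO₃ × 1,010,595 L = 70,740 g as CaCO₃.
Equivalents of H⁺ required: 70,740 ÷ 50 g/eq = 1415 eq = 1415 mol NaHSO₄.
Mass of NaHSO₄: 1415 × 120.1 = 169,900 g.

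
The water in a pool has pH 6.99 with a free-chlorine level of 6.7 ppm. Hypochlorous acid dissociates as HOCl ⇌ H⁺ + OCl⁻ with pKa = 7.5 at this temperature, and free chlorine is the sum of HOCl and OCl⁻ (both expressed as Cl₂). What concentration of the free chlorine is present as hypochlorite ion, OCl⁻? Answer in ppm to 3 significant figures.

1.58 ppm

[OCl⁻]/[HOCl] = 10^(pH − pKa) = 10^(6.99 − 7.5) = 10^-0.51 = 0.309.
Fraction as HOCl = 1 / (1 + 0.309) = 0.7639.
OCl⁻ = (1 − 0.7639) × 6.7 ppm = 1.582 ppm.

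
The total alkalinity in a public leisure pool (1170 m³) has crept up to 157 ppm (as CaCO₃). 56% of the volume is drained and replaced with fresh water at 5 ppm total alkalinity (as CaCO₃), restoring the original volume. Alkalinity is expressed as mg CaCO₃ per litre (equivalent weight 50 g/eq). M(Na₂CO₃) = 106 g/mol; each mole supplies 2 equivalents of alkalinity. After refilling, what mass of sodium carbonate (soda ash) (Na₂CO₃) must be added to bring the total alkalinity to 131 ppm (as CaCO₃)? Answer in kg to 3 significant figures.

Volume: 1170 m³ = 1,170,000 L.
After draining 56% and refilling: 157 × 0.44 + 5 × 0.56 = 71.88 ppm.
Deficit to target: 131 − 71.88 = 59.12 mg/L.
As CaCO₃: 59.12 mg/L × 1,170,000 L = 69,170 g; ÷ 50 g/eq ÷ 2 = 691.7 mol Na₂CO₃.
Mass: 691.7 × 106 = 73,320 g.

73.3 kg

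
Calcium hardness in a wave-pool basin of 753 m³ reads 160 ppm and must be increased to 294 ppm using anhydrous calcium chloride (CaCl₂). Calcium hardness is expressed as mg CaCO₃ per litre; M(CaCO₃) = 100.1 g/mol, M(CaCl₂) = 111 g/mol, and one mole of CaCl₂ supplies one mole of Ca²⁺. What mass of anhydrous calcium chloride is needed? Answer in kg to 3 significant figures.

Volume: 753 m³ = 753,000 L.
Hardness to add: (294 − 160) = 134 mg/L as CaCO₃ × 753,000 L = 100,900 g as CaCO₃.
Moles of Ca²⁺ (1 mol Ca²⁺ ≡ 1 mol CaCO₃): 100,900 / 100.1 g/mol = 1008 mol.
Mass of CaCl₂: 1008 × 111 = 111,900 g.

112 kg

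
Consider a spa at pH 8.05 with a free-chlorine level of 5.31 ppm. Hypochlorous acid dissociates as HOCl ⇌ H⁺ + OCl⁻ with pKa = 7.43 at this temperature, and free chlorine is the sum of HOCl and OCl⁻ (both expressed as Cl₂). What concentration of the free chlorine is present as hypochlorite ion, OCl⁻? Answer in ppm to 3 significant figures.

4.28 ppm

[OCl⁻]/[HOCl] = 10^(pH − pKa) = 10^(8.05 − 7.43) = 10^0.62 = 4.169.
Fraction as HOCl = 1 / (1 + 4.169) = 0.1935.
OCl⁻ = (1 − 0.1935) × 5.31 ppm = 4.283 ppm.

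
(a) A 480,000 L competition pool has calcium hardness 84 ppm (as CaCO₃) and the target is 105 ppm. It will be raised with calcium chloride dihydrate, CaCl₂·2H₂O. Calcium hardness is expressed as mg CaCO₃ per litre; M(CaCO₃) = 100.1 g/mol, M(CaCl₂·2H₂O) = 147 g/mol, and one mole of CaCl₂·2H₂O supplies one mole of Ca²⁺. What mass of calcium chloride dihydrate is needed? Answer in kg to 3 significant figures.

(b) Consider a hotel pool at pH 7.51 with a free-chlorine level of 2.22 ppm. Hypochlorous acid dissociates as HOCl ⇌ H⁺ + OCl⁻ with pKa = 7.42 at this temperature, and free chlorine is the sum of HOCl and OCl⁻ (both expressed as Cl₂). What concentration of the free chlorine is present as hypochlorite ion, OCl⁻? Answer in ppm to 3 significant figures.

(a) 14.8 kg; (b) 1.22 ppm

(a) Hardness to add: (105 − 84) = 21 mg/L as CaCO₃ × 480,000 L = 10,080 g as CaCO₃.
(a) Moles of Ca²⁺ (1 mol Ca²⁺ ≡ 1 mol CaCO₃): 10,080 / 100.1 g/mol = 100.7 mol.
(a) Mass of CaCl₂·2H₂O: 100.7 × 147 = 14,800 g.

(b) [OCl⁻]/[HOCl] = 10^(pH − pKa) = 10^(7.51 − 7.42) = 10^0.09 = 1.23.
(b) Fraction as HOCl = 1 / (1 + 1.23) = 0.4484.
(b) OCl⁻ = (1 − 0.4484) × 2.22 ppm = 1.225 ppm.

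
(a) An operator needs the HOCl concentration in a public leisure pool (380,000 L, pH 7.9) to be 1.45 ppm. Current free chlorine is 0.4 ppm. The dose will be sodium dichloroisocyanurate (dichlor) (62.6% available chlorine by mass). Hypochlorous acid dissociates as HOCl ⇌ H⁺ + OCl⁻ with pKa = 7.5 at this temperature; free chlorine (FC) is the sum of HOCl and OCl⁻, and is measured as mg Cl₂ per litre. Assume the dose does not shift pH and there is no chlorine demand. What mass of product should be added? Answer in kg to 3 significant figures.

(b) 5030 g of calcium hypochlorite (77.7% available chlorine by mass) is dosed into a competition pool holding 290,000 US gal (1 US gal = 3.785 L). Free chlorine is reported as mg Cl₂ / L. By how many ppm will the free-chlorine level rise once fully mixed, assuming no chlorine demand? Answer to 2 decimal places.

(a) 2.85 kg; (b) 3.56 ppm

(a) [OCl⁻]/[HOCl] = 10^(pH − pKa) = 10^(7.9 − 7.5) = 2.512; fraction as HOCl = 1/(1 + 2.512) = 0.2847.
(a) Free chlorine required for 1.45 ppm HOCl: 1.45 / 0.2847 = 5.092 ppm.
(a) FC to add: 5.092 − 0.4 = 4.692 mg/L as Cl₂.
(a) Cl₂ equivalent: 4.692 mg/L × 380,000 L = 1783 g.
(a) Product at 62.6% available Cl: 1783 / 0.626 = 2848 g.

(b) Volume: 290,000 US gal × 3.785 L/gal = 1,097,650 L.
(b) Available chlorine delivered: 5030 g × 0.777 = 3908 g as Cl₂.
(b) Concentration rise: 3908 g / 1,097,650 L = 3.561 mg/L = 3.56 ppm.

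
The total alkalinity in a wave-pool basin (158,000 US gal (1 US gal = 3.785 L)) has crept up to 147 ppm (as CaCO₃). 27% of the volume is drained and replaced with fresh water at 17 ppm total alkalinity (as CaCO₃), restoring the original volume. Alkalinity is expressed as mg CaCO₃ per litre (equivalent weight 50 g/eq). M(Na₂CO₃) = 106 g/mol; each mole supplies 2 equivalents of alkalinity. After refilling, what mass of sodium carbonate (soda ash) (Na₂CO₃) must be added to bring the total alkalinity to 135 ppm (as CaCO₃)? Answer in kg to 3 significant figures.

Volume: 158,000 US gal × 3.785 L/gal = 598,030 L.
After draining 27% and refilling: 147 × 0.73 + 17 × 0.27 = 111.9 ppm.
Deficit to target: 135 − 111.9 = 23.1 mg/L.
As CaCO₃: 23.1 mg/L × 598,030 L = 13,810 g; ÷ 50 g/eq ÷ 2 = 138.1 mol Na₂CO₃.
Mass: 138.1 × 106 = 14,640 g.

14.6 kg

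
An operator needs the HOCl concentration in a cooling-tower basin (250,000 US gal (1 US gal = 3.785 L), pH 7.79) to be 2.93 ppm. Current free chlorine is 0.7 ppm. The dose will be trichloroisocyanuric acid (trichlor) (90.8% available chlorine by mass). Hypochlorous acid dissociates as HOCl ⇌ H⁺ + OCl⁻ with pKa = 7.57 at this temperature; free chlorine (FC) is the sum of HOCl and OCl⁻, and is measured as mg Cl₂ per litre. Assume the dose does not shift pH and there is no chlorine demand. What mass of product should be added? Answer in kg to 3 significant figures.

Volume: 250,000 US gal × 3.785 L/gal = 946,250 L.
[OCl⁻]/[HOCl] = 10^(pH − pKa) = 10^(7.79 − 7.57) = 1.66; fraction as HOCl = 1/(1 + 1.66) = 0.376.
Free chlorine required for 2.93 ppm HOCl: 2.93 / 0.376 = 7.793 ppm.
FC to add: 7.793 − 0.7 = 7.093 mg/L as Cl₂.
Cl₂ equivalent: 7.093 mg/L × 946,250 L = 6711 g.
Product at 90.8% available Cl: 6711 / 0.908 = 7391 g.

7.39 kg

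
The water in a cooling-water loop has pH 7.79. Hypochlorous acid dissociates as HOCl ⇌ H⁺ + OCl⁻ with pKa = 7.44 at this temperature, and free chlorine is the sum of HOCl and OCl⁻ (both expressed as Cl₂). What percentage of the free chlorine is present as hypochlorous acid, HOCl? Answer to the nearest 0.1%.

30.9%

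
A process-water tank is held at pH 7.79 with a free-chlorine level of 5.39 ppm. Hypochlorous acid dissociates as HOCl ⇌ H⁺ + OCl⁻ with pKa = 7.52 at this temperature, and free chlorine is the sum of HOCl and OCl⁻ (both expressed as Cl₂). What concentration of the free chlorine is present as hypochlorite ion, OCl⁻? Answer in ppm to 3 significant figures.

3.51 ppm

[OCl⁻]/[HOCl] = 10^(pH − pKa) = 10^(7.79 − 7.52) = 10^0.27 = 1.862.
Fraction as HOCl = 1 / (1 + 1.862) = 0.3494.
OCl⁻ = (1 − 0.3494) × 5.39 ppm = 3.507 ppm.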